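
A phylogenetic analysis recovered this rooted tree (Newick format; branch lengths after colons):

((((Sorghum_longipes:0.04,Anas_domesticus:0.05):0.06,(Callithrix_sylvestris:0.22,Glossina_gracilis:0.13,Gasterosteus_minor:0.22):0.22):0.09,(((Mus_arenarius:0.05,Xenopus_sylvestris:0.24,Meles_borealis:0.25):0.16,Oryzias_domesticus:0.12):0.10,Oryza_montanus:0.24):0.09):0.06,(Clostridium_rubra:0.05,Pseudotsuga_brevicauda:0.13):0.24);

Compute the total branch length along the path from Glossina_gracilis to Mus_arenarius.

The path runs Glossina_gracilis → … → MRCA → … → Mus_arenarius; the MRCA is the node subtending (((Sorghum_longipes,Anas_domesticus),(Callithrix_sylvestris,Glossina_gracilis,Gasterosteus_minor)),(((Mus_arenarius,Xenopus_sylvestris,Meles_borealis),Oryzias_domesticus),Oryza_montanus)).
Branch lengths along that path: 0.13 + 0.22 + 0.09 + 0.09 + 0.10 + 0.16 + 0.05 = 0.84.

0.84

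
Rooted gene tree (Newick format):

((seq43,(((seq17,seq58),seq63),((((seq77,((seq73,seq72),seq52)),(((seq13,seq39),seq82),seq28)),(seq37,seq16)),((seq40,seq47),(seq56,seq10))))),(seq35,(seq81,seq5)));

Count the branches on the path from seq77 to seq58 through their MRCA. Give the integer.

The MRCA of seq77 and seq58 is the node subtending (((seq17,seq58),seq63),((((seq77,((seq73,seq72),seq52)),(((seq13,seq39),seq82),seq28)),(seq37,seq16)),((seq40,seq47),(seq56,seq10)))).
From seq77 up to that node: 5 branches. From seq58 up to the same node: 3 branches. Total: 5 + 3 = 8.

8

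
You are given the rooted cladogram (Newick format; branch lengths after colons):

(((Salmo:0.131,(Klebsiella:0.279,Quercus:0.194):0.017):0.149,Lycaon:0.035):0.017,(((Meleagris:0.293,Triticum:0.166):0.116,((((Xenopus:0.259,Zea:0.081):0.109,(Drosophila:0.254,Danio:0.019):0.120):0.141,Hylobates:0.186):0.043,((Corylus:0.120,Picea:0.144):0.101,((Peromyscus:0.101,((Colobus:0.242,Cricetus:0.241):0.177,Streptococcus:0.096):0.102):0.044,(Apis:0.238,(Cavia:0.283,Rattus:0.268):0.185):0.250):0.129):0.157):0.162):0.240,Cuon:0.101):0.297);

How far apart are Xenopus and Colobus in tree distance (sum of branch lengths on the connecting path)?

The path runs Xenopus → … → MRCA → … → Colobus; the MRCA is the node subtending ((((Xenopus,Zea),(Drosophila,Danio)),Hylobates),((Corylus,Picea),((Peromyscus,((Colobus,Cricetus),Streptococcus)),(Apis,(Cavia,Rattus))))).
Branch lengths along that path: 0.259 + 0.109 + 0.141 + 0.043 + 0.157 + 0.129 + 0.044 + 0.102 + 0.177 + 0.242 = 1.403.

1.403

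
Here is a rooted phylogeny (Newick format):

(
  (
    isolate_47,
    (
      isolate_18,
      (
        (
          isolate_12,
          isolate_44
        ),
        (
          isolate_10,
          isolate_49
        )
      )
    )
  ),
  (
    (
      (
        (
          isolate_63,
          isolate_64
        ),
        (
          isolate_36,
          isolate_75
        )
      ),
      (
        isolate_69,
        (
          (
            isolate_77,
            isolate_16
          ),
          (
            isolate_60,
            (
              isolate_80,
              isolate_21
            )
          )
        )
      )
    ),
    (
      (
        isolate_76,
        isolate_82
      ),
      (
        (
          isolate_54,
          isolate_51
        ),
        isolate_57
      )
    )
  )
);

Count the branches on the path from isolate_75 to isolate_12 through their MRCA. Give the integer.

10

The MRCA of isolate_75 and isolate_12 is the root of the tree.
From isolate_75 up to that node: 5 branches. From isolate_12 up to the same node: 5 branches. Total: 5 + 5 = 10.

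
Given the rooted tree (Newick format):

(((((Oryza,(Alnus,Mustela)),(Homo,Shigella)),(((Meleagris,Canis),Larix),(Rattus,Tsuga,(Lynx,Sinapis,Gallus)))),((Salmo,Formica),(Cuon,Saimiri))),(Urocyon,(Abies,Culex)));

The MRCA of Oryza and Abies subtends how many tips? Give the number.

20

The MRCA of Oryza and Abies is the root, so the clade is the entire tree.
That clade contains 20 terminal taxa: Abies, Alnus, Canis, Culex, Cuon, Formica, Gallus, Homo, Larix, Lynx, Meleagris, Mustela, Oryza, Rattus, Saimiri, Salmo, Shigella, Sinapis, Tsuga, Urocyon.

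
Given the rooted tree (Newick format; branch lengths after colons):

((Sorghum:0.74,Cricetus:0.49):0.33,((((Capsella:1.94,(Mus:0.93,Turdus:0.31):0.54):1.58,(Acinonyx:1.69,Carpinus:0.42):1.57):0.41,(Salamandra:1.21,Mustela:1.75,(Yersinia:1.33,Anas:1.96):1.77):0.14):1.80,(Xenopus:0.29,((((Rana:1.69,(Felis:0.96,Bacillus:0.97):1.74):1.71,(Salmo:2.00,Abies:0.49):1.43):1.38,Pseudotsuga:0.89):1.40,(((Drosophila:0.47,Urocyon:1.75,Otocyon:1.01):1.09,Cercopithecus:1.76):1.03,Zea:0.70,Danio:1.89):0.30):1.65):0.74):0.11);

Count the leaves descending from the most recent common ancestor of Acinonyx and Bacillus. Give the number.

The MRCA of Acinonyx and Bacillus is the node subtending ((((Capsella,(Mus,Turdus)),(Acinonyx,Carpinus)),(Salamandra,Mustela,(Yersinia,Anas))),(Xenopus,((((Rana,(Felis,Bacillus)),(Salmo,Abies)),Pseudotsuga),(((Drosophila,Urocyon,Otocyon),Cercopithecus),Zea,Danio)))).
That clade contains 22 terminal taxa: Abies, Acinonyx, Anas, Bacillus, Capsella, Carpinus, Cercopithecus, Danio, Drosophila, Felis, Mus, Mustela, Otocyon, Pseudotsuga, Rana, Salamandra, Salmo, Turdus, Urocyon, Xenopus, Yersinia, Zea.

22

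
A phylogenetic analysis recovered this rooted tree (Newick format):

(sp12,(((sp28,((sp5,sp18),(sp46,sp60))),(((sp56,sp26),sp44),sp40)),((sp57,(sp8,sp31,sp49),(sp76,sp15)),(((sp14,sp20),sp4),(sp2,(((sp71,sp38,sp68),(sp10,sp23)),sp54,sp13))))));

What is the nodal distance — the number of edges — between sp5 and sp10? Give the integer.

12

The MRCA of sp5 and sp10 is the node subtending (((sp28,((sp5,sp18),(sp46,sp60))),(((sp56,sp26),sp44),sp40)),((sp57,(sp8,sp31,sp49),(sp76,sp15)),(((sp14,sp20),sp4),(sp2,(((sp71,sp38,sp68),(sp10,sp23)),sp54,sp13))))).
From sp5 up to that node: 5 branches. From sp10 up to the same node: 7 branches. Total: 5 + 7 = 12.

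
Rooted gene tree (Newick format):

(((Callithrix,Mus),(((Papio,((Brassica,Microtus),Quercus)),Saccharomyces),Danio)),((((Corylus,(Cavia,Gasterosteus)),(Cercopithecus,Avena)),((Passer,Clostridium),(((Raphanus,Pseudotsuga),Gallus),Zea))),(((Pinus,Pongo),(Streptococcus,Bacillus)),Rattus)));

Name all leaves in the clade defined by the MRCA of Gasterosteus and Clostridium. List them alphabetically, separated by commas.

Tracing Gasterosteus: it sits inside (Cavia,Gasterosteus).
Tracing Clostridium: it sits inside (Passer,Clostridium).
The smallest clade enclosing both is (((Corylus,(Cavia,Gasterosteus)),(Cercopithecus,Avena)),((Passer,Clostridium),(((Raphanus,Pseudotsuga),Gallus),Zea))); the answer is its 11 terminal taxa in alphabetical order.

Avena, Cavia, Cercopithecus, Clostridium, Corylus, Gallus, Gasterosteus, Passer, Pseudotsuga, Raphanus, Zea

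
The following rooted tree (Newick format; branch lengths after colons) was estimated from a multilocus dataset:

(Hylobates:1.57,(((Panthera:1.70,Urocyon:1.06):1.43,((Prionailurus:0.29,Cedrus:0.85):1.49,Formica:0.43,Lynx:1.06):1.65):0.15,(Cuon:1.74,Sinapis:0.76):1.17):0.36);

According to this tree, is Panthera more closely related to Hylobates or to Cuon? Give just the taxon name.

The MRCA of Panthera and Cuon subtends (((Panthera,Urocyon),((Prionailurus,Cedrus),Formica,Lynx)),(Cuon,Sinapis)) (8 taxa).
The MRCA of Panthera and Hylobates is the root, subtending the entire tree (9 taxa).
The first is nested inside the second, so Panthera shares a more recent common ancestor with Cuon.

Cuon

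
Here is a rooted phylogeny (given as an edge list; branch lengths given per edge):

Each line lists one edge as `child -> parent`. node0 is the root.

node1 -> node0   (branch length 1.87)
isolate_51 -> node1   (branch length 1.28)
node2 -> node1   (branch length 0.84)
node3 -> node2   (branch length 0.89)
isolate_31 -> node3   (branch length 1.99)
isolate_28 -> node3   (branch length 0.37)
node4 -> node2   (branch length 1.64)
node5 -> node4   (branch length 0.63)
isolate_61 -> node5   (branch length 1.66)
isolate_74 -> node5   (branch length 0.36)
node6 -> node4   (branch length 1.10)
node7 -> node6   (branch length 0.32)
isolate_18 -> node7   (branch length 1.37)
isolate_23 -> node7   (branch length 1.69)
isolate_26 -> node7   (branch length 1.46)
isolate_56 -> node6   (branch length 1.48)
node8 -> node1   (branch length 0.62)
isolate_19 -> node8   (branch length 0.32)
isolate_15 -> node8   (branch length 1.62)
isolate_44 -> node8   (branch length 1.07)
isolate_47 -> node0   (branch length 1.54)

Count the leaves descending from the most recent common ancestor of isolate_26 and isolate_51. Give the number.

The MRCA of isolate_26 and isolate_51 is the node subtending (isolate_51,((isolate_31,isolate_28),((isolate_61,isolate_74),((isolate_18,isolate_23,isolate_26),isolate_56))),(isolate_19,isolate_15,isolate_44)).
That clade contains 12 terminal taxa: isolate_15, isolate_18, isolate_19, isolate_23, isolate_26, isolate_28, isolate_31, isolate_44, isolate_51, isolate_56, isolate_61, isolate_74.

12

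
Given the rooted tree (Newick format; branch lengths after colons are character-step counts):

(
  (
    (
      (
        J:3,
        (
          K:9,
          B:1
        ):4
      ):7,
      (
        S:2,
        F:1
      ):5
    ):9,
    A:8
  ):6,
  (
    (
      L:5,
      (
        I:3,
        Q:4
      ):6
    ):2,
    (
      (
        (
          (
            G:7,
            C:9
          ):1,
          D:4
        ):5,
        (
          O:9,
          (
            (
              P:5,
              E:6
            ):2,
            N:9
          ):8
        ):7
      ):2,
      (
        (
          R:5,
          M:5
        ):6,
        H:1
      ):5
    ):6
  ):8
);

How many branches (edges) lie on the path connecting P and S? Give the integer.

The MRCA of P and S is the root of the tree.
From P up to that node: 7 branches. From S up to the same node: 4 branches. Total: 7 + 4 = 11.

11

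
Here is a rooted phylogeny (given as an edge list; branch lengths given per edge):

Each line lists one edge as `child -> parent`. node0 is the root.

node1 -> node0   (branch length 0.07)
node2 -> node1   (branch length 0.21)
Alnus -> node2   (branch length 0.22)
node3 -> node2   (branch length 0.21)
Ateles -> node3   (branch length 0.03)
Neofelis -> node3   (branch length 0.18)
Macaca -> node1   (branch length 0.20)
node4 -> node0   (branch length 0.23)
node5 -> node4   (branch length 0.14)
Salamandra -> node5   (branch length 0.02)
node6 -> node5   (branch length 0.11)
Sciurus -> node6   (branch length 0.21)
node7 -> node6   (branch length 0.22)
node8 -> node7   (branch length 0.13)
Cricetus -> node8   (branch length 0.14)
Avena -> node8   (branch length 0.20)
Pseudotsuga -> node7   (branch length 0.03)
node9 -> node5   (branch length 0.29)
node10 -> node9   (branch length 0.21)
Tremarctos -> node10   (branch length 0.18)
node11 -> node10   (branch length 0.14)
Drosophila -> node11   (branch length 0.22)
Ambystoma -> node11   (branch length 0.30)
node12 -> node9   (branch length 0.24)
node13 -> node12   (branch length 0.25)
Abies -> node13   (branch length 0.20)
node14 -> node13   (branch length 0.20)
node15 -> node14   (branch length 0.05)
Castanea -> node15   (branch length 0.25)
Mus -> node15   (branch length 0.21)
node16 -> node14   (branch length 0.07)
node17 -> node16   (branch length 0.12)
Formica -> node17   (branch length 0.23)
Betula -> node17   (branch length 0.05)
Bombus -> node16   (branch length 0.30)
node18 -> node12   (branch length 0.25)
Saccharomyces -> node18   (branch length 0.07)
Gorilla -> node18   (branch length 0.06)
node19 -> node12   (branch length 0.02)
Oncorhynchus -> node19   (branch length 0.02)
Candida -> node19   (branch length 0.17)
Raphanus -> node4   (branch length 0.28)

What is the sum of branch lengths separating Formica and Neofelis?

The path runs Formica → … → MRCA → … → Neofelis; the MRCA is the root of the tree.
Branch lengths along that path: 0.23 + 0.12 + 0.07 + 0.20 + 0.25 + 0.24 + 0.29 + 0.14 + 0.23 + 0.07 + 0.21 + 0.21 + 0.18 = 2.44.

2.44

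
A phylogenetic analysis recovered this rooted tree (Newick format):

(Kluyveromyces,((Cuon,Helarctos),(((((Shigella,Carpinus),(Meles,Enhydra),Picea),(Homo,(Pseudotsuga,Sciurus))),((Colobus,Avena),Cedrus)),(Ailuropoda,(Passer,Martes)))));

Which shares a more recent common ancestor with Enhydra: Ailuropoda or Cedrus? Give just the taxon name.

Cedrus

The MRCA of Enhydra and Cedrus subtends ((((Shigella,Carpinus),(Meles,Enhydra),Picea),(Homo,(Pseudotsuga,Sciurus))),((Colobus,Avena),Cedrus)) (11 taxa).
The MRCA of Enhydra and Ailuropoda subtends (((((Shigella,Carpinus),(Meles,Enhydra),Picea),(Homo,(Pseudotsuga,Sciurus))),((Colobus,Avena),Cedrus)),(Ailuropoda,(Passer,Martes))) (14 taxa).
The first is nested inside the second, so Enhydra shares a more recent common ancestor with Cedrus.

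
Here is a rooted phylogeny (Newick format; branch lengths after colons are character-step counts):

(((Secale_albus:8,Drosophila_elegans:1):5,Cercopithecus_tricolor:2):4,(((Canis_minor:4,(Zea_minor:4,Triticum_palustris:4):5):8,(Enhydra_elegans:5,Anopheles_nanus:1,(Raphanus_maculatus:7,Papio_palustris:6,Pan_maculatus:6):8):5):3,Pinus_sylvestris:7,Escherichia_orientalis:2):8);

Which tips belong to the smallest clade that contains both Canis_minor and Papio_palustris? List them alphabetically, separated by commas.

Tracing Canis_minor: it sits inside (Canis_minor,(Zea_minor,Triticum_palustris)).
Tracing Papio_palustris: it sits inside (Raphanus_maculatus,Papio_palustris,Pan_maculatus).
The smallest clade enclosing both is ((Canis_minor,(Zea_minor,Triticum_palustris)),(Enhydra_elegans,Anopheles_nanus,(Raphanus_maculatus,Papio_palustris,Pan_maculatus))); the answer is its 8 terminal taxa in alphabetical order.

Anopheles_nanus, Canis_minor, Enhydra_elegans, Pan_maculatus, Papio_palustris, Raphanus_maculatus, Triticum_palustris, Zea_minor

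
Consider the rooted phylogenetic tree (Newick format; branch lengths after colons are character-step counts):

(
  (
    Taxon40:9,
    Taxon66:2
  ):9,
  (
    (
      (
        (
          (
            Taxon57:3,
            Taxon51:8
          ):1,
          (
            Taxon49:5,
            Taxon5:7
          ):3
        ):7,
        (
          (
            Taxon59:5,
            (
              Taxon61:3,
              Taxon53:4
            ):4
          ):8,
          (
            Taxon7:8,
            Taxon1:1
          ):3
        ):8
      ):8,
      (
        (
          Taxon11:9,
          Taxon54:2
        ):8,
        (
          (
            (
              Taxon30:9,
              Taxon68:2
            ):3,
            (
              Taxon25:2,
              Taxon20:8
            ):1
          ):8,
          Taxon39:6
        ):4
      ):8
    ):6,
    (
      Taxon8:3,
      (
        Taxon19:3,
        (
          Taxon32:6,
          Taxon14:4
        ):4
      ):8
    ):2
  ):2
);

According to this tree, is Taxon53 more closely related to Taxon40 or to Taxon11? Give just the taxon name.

The MRCA of Taxon53 and Taxon11 subtends ((((Taxon57,Taxon51),(Taxon49,Taxon5)),((Taxon59,(Taxon61,Taxon53)),(Taxon7,Taxon1))),((Taxon11,Taxon54),(((Taxon30,Taxon68),(Taxon25,Taxon20)),Taxon39))) (16 taxa).
The MRCA of Taxon53 and Taxon40 is the root, subtending the entire tree (22 taxa).
The first is nested inside the second, so Taxon53 shares a more recent common ancestor with Taxon11.

Taxon11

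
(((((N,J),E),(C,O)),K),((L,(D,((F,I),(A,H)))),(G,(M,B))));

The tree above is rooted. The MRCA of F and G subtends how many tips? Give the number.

The MRCA of F and G is the node subtending ((L,(D,((F,I),(A,H)))),(G,(M,B))).
That clade contains 9 terminal taxa: A, B, D, F, G, H, I, L, M.

9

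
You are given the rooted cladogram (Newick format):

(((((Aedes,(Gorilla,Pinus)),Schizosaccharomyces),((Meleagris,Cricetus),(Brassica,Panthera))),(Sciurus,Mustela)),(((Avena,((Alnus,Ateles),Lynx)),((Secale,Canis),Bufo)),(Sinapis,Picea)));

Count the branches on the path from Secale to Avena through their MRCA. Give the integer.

5

The MRCA of Secale and Avena is the node subtending ((Avena,((Alnus,Ateles),Lynx)),((Secale,Canis),Bufo)).
From Secale up to that node: 3 branches. From Avena up to the same node: 2 branches. Total: 3 + 2 = 5.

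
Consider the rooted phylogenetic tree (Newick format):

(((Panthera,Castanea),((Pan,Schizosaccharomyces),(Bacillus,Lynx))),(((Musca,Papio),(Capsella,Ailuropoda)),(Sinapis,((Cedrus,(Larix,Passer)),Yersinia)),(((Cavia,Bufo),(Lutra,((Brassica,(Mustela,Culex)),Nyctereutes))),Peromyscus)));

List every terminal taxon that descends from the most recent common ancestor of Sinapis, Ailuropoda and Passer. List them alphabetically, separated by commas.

Ailuropoda, Brassica, Bufo, Capsella, Cavia, Cedrus, Culex, Larix, Lutra, Musca, Mustela, Nyctereutes, Papio, Passer, Peromyscus, Sinapis, Yersinia

Tracing Sinapis: it sits inside (Sinapis,((Cedrus,(Larix,Passer)),Yersinia)).
Tracing Ailuropoda: it sits inside (Capsella,Ailuropoda).
Tracing Passer: it sits inside (Larix,Passer).
The smallest clade enclosing all 3 is (((Musca,Papio),(Capsella,Ailuropoda)),(Sinapis,((Cedrus,(Larix,Passer)),Yersinia)),(((Cavia,Bufo),(Lutra,((Brassica,(Mustela,Culex)),Nyctereutes))),Peromyscus)); the answer is its 17 terminal taxa in alphabetical order.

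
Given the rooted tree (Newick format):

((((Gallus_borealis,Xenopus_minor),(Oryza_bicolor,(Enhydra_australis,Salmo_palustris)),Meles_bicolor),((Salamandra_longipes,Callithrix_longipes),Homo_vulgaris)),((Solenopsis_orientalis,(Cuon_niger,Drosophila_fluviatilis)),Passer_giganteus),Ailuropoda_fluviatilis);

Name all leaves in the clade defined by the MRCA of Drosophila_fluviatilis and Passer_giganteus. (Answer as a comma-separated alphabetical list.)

Cuon_niger, Drosophila_fluviatilis, Passer_giganteus, Solenopsis_orientalis

Tracing Drosophila_fluviatilis: it sits inside (Cuon_niger,Drosophila_fluviatilis).
Tracing Passer_giganteus: it sits inside ((Solenopsis_orientalis,(Cuon_niger,Drosophila_fluviatilis)),Passer_giganteus).
The smallest clade enclosing both is ((Solenopsis_orientalis,(Cuon_niger,Drosophila_fluviatilis)),Passer_giganteus); the answer is its 4 terminal taxa in alphabetical order.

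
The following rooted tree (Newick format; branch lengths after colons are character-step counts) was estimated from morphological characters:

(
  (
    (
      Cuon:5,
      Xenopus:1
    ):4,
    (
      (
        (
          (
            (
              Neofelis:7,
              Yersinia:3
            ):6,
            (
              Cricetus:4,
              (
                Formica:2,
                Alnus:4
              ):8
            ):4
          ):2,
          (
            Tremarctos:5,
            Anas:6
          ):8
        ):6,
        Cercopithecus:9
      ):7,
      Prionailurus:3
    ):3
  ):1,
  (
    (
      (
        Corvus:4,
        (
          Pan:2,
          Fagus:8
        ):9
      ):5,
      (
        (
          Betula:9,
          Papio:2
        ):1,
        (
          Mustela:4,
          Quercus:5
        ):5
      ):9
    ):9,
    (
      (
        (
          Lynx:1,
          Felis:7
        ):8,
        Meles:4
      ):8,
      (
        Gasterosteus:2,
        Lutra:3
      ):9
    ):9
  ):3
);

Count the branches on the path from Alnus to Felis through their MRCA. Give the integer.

The MRCA of Alnus and Felis is the root of the tree.
From Alnus up to that node: 8 branches. From Felis up to the same node: 5 branches. Total: 8 + 5 = 13.

13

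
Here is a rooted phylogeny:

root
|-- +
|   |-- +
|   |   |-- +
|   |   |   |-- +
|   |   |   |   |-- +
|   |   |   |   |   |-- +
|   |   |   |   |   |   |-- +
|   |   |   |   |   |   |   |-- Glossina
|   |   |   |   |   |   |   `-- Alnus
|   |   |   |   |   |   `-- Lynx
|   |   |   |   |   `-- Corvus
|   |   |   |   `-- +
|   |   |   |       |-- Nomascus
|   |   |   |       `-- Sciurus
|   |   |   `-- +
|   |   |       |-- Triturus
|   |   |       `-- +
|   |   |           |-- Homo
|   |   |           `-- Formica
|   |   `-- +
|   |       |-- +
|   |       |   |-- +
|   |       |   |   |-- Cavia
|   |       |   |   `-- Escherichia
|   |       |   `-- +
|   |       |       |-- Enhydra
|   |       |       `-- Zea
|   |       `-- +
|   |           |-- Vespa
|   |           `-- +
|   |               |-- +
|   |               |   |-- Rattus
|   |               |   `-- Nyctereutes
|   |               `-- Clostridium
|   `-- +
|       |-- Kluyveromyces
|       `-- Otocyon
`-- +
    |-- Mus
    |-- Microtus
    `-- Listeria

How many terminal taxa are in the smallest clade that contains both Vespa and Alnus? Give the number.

The MRCA of Vespa and Alnus is the node subtending ((((((Glossina,Alnus),Lynx),Corvus),(Nomascus,Sciurus)),(Triturus,(Homo,Formica))),(((Cavia,Escherichia),(Enhydra,Zea)),(Vespa,((Rattus,Nyctereutes),Clostridium)))).
That clade contains 17 terminal taxa: Alnus, Cavia, Clostridium, Corvus, Enhydra, Escherichia, Formica, Glossina, Homo, Lynx, Nomascus, Nyctereutes, Rattus, Sciurus, Triturus, Vespa, Zea.

17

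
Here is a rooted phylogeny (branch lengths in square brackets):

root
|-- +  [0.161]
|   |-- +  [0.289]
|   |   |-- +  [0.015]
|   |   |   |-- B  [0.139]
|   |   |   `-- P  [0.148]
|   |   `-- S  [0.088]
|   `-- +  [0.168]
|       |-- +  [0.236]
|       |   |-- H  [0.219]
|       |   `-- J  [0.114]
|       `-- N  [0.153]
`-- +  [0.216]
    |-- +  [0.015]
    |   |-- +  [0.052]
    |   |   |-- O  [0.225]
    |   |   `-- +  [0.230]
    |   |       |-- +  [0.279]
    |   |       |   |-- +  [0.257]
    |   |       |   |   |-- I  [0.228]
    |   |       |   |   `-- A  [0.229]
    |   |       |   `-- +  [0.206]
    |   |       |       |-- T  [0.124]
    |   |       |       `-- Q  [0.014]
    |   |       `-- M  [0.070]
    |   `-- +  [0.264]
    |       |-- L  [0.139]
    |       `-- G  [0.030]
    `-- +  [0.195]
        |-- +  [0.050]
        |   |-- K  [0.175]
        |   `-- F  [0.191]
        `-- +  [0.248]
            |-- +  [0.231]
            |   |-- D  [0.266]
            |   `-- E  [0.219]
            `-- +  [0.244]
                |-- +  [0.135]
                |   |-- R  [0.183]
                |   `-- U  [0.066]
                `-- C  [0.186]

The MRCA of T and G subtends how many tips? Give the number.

The MRCA of T and G is the node subtending ((O,(((I,A),(T,Q)),M)),(L,G)).
That clade contains 8 terminal taxa: A, G, I, L, M, O, Q, T.

8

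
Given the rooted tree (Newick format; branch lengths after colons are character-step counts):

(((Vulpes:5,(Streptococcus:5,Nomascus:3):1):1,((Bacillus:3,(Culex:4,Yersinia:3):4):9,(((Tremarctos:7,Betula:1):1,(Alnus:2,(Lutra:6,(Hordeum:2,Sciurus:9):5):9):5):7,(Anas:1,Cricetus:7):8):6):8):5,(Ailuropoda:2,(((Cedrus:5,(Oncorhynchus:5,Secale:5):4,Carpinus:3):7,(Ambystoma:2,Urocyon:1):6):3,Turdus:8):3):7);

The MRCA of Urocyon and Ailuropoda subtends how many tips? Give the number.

8

The MRCA of Urocyon and Ailuropoda is the node subtending (Ailuropoda,(((Cedrus,(Oncorhynchus,Secale),Carpinus),(Ambystoma,Urocyon)),Turdus)).
That clade contains 8 terminal taxa: Ailuropoda, Ambystoma, Carpinus, Cedrus, Oncorhynchus, Secale, Turdus, Urocyon.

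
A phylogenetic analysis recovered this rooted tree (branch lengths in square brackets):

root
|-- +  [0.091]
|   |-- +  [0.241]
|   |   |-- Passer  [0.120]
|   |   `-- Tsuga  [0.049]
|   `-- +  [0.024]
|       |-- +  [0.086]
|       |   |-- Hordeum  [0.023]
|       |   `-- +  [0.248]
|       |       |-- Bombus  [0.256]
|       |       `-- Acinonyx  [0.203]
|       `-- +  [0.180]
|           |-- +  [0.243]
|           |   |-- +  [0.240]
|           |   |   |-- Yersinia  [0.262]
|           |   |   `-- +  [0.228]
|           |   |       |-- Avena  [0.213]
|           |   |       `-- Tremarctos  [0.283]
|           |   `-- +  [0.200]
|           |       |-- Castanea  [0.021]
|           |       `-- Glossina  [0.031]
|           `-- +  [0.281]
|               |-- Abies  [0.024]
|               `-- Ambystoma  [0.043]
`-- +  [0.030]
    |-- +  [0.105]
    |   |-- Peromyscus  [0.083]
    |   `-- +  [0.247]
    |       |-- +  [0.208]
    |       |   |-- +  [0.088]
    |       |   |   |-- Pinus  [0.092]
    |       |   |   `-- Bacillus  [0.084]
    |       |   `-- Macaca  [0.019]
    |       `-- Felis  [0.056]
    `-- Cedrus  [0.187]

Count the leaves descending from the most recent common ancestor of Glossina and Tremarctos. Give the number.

5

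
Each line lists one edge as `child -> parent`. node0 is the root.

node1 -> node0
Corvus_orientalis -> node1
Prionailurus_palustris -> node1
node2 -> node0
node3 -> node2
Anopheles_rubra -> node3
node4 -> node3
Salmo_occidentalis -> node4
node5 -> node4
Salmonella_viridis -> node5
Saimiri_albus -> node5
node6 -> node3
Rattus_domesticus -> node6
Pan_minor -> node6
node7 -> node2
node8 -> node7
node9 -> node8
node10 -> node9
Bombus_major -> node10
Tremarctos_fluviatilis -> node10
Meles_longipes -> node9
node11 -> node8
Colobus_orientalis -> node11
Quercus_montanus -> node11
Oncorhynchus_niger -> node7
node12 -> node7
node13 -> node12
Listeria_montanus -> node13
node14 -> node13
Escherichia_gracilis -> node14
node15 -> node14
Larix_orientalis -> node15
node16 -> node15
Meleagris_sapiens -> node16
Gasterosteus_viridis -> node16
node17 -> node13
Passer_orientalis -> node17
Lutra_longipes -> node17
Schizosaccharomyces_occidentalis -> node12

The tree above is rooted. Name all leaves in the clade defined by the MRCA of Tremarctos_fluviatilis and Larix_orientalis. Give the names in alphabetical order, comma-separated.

Bombus_major, Colobus_orientalis, Escherichia_gracilis, Gasterosteus_viridis, Larix_orientalis, Listeria_montanus, Lutra_longipes, Meleagris_sapiens, Meles_longipes, Oncorhynchus_niger, Passer_orientalis, Quercus_montanus, Schizosaccharomyces_occidentalis, Tremarctos_fluviatilis

Tracing Tremarctos_fluviatilis: it sits inside (Bombus_major,Tremarctos_fluviatilis).
Tracing Larix_orientalis: it sits inside (Larix_orientalis,(Meleagris_sapiens,Gasterosteus_viridis)).
The smallest clade enclosing both is ((((Bombus_major,Tremarctos_fluviatilis),Meles_longipes),(Colobus_orientalis,Quercus_montanus)),Oncorhynchus_niger,((Listeria_montanus,(Escherichia_gracilis,(Larix_orientalis,(Meleagris_sapiens,Gasterosteus_viridis))),(Passer_orientalis,Lutra_longipes)),Schizosaccharomyces_occidentalis)); the answer is its 14 terminal taxa in alphabetical order.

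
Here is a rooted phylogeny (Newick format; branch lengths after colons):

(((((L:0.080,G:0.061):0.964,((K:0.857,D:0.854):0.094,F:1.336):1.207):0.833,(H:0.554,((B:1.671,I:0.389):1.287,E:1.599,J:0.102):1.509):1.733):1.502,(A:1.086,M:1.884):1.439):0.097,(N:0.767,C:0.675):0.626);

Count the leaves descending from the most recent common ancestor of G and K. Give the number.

The MRCA of G and K is the node subtending ((L,G),((K,D),F)).
That clade contains 5 terminal taxa: D, F, G, K, L.

5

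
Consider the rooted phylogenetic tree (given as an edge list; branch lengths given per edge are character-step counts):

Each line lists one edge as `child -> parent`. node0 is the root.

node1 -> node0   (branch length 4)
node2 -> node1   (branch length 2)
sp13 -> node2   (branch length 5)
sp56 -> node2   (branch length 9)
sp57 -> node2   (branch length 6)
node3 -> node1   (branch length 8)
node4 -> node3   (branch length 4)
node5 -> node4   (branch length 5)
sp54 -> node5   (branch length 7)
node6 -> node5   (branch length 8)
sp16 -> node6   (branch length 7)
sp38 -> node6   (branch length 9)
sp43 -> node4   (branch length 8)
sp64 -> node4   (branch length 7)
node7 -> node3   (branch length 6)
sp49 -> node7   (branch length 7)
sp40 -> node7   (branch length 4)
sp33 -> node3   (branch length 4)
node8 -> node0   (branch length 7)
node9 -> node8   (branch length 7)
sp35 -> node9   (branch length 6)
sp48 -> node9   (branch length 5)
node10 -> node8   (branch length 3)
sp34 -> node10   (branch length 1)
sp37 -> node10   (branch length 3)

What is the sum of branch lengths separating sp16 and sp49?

37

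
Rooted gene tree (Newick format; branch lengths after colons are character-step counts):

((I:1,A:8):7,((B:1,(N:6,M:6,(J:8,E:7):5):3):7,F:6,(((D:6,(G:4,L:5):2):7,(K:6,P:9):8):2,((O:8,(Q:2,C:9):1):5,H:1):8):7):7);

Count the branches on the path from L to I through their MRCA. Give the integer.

8

The MRCA of L and I is the root of the tree.
From L up to that node: 6 branches. From I up to the same node: 2 branches. Total: 6 + 2 = 8.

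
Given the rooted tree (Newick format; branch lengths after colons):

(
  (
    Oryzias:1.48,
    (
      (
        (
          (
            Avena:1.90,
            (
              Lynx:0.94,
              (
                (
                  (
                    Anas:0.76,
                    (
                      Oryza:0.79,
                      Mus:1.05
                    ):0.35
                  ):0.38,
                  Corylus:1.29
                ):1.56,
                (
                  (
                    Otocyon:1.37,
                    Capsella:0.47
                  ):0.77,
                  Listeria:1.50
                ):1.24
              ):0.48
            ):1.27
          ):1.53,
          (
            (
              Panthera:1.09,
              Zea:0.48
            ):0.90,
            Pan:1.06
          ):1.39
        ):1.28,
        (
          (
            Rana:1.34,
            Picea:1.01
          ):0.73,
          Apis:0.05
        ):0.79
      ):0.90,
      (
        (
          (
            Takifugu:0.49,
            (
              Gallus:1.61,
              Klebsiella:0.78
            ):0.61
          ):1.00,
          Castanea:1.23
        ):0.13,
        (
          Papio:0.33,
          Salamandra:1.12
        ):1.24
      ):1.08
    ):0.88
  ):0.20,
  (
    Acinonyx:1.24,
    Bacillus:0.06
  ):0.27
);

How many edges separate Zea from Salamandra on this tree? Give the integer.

The MRCA of Zea and Salamandra is the node subtending ((((Avena,(Lynx,(((Anas,(Oryza,Mus)),Corylus),((Otocyon,Capsella),Listeria)))),((Panthera,Zea),Pan)),((Rana,Picea),Apis)),(((Takifugu,(Gallus,Klebsiella)),Castanea),(Papio,Salamandra))).
From Zea up to that node: 5 branches. From Salamandra up to the same node: 3 branches. Total: 5 + 3 = 8.

8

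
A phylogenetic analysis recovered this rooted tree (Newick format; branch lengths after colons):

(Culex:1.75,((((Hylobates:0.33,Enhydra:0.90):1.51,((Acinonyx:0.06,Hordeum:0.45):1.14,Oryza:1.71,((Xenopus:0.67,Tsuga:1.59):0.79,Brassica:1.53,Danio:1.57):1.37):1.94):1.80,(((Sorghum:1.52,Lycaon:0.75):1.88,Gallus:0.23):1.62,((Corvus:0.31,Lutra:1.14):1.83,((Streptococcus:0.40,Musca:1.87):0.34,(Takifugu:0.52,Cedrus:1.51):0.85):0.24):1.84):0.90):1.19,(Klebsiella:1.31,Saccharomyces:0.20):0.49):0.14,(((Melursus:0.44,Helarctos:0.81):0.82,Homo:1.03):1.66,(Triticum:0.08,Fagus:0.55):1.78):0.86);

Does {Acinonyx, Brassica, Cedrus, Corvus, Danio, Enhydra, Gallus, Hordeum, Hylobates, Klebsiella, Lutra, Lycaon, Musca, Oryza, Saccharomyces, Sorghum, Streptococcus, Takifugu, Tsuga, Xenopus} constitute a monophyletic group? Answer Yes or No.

Yes

The most recent common ancestor of these taxa subtends ((((Hylobates,Enhydra),((Acinonyx,Hordeum),Oryza,((Xenopus,Tsuga),Brassica,Danio))),(((Sorghum,Lycaon),Gallus),((Corvus,Lutra),((Streptococcus,Musca),(Takifugu,Cedrus))))),(Klebsiella,Saccharomyces)).
That clade has exactly 20 tips — every listed taxon and nothing else — so the group is monophyletic.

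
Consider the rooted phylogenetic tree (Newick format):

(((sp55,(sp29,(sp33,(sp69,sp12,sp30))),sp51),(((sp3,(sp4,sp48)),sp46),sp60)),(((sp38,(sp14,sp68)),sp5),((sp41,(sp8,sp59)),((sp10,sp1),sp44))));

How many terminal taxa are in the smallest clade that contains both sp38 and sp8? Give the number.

10

The MRCA of sp38 and sp8 is the node subtending (((sp38,(sp14,sp68)),sp5),((sp41,(sp8,sp59)),((sp10,sp1),sp44))).
That clade contains 10 terminal taxa: sp1, sp10, sp14, sp38, sp41, sp44, sp5, sp59, sp68, sp8.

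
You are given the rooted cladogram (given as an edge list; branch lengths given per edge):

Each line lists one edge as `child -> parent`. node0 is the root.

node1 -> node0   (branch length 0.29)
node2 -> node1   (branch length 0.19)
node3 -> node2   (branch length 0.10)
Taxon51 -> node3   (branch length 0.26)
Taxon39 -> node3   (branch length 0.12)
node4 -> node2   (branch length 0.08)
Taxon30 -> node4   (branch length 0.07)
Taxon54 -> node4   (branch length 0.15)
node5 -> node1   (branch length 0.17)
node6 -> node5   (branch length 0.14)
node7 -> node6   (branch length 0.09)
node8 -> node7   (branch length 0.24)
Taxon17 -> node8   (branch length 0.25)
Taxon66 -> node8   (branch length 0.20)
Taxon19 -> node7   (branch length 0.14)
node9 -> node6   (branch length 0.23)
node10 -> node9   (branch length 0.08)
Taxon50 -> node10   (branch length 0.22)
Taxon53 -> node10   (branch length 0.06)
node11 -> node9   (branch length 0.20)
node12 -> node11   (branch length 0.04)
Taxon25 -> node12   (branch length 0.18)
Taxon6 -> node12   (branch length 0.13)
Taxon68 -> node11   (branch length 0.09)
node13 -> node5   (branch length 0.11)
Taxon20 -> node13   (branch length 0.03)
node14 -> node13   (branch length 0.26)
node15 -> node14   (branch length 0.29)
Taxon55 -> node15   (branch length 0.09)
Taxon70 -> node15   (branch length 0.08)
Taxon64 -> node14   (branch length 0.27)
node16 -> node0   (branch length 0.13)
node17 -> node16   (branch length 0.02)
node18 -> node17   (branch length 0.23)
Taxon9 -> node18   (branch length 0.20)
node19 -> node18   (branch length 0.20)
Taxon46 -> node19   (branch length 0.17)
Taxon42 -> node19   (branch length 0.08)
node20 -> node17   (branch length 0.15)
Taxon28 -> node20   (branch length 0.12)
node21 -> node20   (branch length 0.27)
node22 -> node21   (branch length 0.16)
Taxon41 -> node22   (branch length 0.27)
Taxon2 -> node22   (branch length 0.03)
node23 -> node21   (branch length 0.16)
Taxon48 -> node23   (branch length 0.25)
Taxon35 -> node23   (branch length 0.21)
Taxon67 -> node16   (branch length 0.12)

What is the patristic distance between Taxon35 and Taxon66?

The path runs Taxon35 → … → MRCA → … → Taxon66; the MRCA is the root of the tree.
Branch lengths along that path: 0.21 + 0.16 + 0.27 + 0.15 + 0.02 + 0.13 + 0.29 + 0.17 + 0.14 + 0.09 + 0.24 + 0.20 = 2.07.

2.07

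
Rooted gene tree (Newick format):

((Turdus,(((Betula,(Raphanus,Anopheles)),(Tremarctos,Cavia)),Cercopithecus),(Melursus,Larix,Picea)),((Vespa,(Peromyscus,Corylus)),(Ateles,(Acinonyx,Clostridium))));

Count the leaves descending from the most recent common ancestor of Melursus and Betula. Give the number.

10

The MRCA of Melursus and Betula is the node subtending (Turdus,(((Betula,(Raphanus,Anopheles)),(Tremarctos,Cavia)),Cercopithecus),(Melursus,Larix,Picea)).
That clade contains 10 terminal taxa: Anopheles, Betula, Cavia, Cercopithecus, Larix, Melursus, Picea, Raphanus, Tremarctos, Turdus.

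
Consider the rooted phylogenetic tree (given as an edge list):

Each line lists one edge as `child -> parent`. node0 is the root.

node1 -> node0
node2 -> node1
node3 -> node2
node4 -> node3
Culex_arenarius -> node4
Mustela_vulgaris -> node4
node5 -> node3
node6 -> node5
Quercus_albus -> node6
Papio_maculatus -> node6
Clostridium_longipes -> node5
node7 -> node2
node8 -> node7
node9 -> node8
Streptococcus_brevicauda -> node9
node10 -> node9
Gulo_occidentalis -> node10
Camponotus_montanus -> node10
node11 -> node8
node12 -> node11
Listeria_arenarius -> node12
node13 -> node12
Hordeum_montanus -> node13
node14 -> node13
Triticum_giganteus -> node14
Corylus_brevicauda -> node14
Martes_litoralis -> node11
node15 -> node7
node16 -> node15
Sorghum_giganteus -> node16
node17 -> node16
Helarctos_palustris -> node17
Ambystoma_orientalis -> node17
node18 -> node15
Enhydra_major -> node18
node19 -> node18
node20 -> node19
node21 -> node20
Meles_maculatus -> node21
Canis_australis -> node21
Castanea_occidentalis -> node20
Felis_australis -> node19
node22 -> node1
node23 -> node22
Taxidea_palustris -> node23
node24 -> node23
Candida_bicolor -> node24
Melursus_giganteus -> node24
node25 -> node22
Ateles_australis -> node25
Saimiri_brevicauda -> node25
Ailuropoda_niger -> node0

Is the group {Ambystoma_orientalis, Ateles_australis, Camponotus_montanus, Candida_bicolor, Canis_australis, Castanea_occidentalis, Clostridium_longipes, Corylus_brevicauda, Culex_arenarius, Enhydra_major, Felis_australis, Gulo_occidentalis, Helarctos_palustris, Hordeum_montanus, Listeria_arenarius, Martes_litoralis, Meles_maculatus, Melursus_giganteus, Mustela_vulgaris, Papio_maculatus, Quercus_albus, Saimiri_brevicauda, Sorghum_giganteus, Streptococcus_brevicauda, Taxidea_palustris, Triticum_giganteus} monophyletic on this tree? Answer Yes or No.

Yes

The most recent common ancestor of these taxa subtends ((((Culex_arenarius,Mustela_vulgaris),((Quercus_albus,Papio_maculatus),Clostridium_longipes)),(((Streptococcus_brevicauda,(Gulo_occidentalis,Camponotus_montanus)),((Listeria_arenarius,(Hordeum_montanus,(Triticum_giganteus,Corylus_brevicauda))),Martes_litoralis)),((Sorghum_giganteus,(Helarctos_palustris,Ambystoma_orientalis)),(Enhydra_major,(((Meles_maculatus,Canis_australis),Castanea_occidentalis),Felis_australis))))),((Taxidea_palustris,(Candida_bicolor,Melursus_giganteus)),(Ateles_australis,Saimiri_brevicauda))).
That clade has exactly 26 tips — every listed taxon and nothing else — so the group is monophyletic.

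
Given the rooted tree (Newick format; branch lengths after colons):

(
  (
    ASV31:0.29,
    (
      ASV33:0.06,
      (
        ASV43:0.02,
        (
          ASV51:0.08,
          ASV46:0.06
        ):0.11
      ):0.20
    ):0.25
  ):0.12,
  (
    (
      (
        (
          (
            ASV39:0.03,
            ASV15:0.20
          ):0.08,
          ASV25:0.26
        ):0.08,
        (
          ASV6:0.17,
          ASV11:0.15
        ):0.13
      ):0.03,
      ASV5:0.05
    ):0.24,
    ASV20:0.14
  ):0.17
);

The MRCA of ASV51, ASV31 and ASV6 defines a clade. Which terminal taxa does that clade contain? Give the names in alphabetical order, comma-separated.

Tracing ASV51: it sits inside (ASV51,ASV46).
Tracing ASV31: it sits inside (ASV31,(ASV33,(ASV43,(ASV51,ASV46)))).
Tracing ASV6: it sits inside (ASV6,ASV11).
The smallest clade enclosing all 3 is the whole tree (their MRCA is the root), so the answer is all 12 tips in alphabetical order.

ASV11, ASV15, ASV20, ASV25, ASV31, ASV33, ASV39, ASV43, ASV46, ASV5, ASV51, ASV6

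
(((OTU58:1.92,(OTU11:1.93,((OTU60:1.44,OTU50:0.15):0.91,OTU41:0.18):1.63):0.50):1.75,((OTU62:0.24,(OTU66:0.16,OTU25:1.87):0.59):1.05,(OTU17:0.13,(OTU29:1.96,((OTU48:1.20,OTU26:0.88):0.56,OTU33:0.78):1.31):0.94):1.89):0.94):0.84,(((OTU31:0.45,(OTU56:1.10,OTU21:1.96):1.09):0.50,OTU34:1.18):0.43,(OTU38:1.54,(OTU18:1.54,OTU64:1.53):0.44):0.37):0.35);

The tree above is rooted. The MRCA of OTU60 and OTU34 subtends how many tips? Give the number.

20

The MRCA of OTU60 and OTU34 is the root, so the clade is the entire tree.
That clade contains 20 terminal taxa: OTU11, OTU17, OTU18, OTU21, OTU25, OTU26, OTU29, OTU31, OTU33, OTU34, OTU38, OTU41, OTU48, OTU50, OTU56, OTU58, OTU60, OTU62, OTU64, OTU66.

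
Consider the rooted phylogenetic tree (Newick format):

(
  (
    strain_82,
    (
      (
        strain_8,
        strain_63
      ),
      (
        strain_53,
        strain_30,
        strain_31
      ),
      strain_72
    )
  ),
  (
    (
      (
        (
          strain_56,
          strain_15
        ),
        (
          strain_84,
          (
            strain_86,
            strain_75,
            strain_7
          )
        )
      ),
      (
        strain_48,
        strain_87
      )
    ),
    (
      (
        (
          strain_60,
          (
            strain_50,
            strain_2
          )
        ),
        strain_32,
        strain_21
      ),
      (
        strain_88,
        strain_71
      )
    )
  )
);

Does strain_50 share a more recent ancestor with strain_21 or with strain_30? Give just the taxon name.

strain_21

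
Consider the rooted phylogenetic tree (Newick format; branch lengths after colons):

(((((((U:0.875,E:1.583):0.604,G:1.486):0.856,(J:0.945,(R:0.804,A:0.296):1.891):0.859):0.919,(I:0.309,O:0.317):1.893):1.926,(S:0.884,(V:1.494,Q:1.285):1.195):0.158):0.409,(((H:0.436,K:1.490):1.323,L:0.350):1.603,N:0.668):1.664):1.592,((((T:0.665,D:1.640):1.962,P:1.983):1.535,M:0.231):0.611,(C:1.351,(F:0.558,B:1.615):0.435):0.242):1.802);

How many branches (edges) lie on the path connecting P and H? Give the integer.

9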